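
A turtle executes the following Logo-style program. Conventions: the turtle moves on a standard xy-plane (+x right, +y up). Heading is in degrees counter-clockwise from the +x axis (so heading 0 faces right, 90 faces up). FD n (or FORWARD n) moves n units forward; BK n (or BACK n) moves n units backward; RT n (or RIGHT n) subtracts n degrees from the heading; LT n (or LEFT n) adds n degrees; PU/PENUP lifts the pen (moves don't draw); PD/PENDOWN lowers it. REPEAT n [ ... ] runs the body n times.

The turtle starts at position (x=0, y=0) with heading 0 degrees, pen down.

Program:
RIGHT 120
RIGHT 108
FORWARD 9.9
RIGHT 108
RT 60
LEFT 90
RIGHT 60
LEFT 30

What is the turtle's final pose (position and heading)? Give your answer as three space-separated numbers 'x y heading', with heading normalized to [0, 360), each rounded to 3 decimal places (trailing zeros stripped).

Executing turtle program step by step:
Start: pos=(0,0), heading=0, pen down
RT 120: heading 0 -> 240
RT 108: heading 240 -> 132
FD 9.9: (0,0) -> (-6.624,7.357) [heading=132, draw]
RT 108: heading 132 -> 24
RT 60: heading 24 -> 324
LT 90: heading 324 -> 54
RT 60: heading 54 -> 354
LT 30: heading 354 -> 24
Final: pos=(-6.624,7.357), heading=24, 1 segment(s) drawn

Answer: -6.624 7.357 24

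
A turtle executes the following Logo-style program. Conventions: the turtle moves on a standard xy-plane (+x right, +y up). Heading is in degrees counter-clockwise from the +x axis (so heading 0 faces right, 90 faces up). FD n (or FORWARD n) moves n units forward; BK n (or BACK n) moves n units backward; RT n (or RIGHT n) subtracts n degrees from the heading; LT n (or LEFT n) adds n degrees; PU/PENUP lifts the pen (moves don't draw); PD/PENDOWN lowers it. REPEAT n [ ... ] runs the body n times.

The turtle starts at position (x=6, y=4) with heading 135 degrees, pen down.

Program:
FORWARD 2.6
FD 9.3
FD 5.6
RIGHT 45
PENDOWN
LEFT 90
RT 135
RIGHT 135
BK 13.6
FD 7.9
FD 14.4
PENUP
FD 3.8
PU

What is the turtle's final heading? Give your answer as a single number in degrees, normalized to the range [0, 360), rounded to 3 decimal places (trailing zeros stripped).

Answer: 270

Derivation:
Executing turtle program step by step:
Start: pos=(6,4), heading=135, pen down
FD 2.6: (6,4) -> (4.162,5.838) [heading=135, draw]
FD 9.3: (4.162,5.838) -> (-2.415,12.415) [heading=135, draw]
FD 5.6: (-2.415,12.415) -> (-6.374,16.374) [heading=135, draw]
RT 45: heading 135 -> 90
PD: pen down
LT 90: heading 90 -> 180
RT 135: heading 180 -> 45
RT 135: heading 45 -> 270
BK 13.6: (-6.374,16.374) -> (-6.374,29.974) [heading=270, draw]
FD 7.9: (-6.374,29.974) -> (-6.374,22.074) [heading=270, draw]
FD 14.4: (-6.374,22.074) -> (-6.374,7.674) [heading=270, draw]
PU: pen up
FD 3.8: (-6.374,7.674) -> (-6.374,3.874) [heading=270, move]
PU: pen up
Final: pos=(-6.374,3.874), heading=270, 6 segment(s) drawn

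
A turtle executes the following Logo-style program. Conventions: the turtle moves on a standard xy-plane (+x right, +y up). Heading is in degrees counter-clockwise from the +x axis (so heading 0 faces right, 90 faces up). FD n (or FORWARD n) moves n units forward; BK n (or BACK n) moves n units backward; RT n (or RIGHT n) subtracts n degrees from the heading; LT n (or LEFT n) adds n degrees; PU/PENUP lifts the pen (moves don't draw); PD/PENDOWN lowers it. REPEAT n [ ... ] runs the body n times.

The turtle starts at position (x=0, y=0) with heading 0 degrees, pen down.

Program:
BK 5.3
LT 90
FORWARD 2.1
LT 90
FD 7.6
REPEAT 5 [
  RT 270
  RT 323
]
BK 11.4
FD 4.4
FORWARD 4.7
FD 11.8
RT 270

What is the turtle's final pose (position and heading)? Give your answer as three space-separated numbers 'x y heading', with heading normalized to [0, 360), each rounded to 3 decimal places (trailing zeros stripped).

Executing turtle program step by step:
Start: pos=(0,0), heading=0, pen down
BK 5.3: (0,0) -> (-5.3,0) [heading=0, draw]
LT 90: heading 0 -> 90
FD 2.1: (-5.3,0) -> (-5.3,2.1) [heading=90, draw]
LT 90: heading 90 -> 180
FD 7.6: (-5.3,2.1) -> (-12.9,2.1) [heading=180, draw]
REPEAT 5 [
  -- iteration 1/5 --
  RT 270: heading 180 -> 270
  RT 323: heading 270 -> 307
  -- iteration 2/5 --
  RT 270: heading 307 -> 37
  RT 323: heading 37 -> 74
  -- iteration 3/5 --
  RT 270: heading 74 -> 164
  RT 323: heading 164 -> 201
  -- iteration 4/5 --
  RT 270: heading 201 -> 291
  RT 323: heading 291 -> 328
  -- iteration 5/5 --
  RT 270: heading 328 -> 58
  RT 323: heading 58 -> 95
]
BK 11.4: (-12.9,2.1) -> (-11.906,-9.257) [heading=95, draw]
FD 4.4: (-11.906,-9.257) -> (-12.29,-4.873) [heading=95, draw]
FD 4.7: (-12.29,-4.873) -> (-12.7,-0.191) [heading=95, draw]
FD 11.8: (-12.7,-0.191) -> (-13.728,11.564) [heading=95, draw]
RT 270: heading 95 -> 185
Final: pos=(-13.728,11.564), heading=185, 7 segment(s) drawn

Answer: -13.728 11.564 185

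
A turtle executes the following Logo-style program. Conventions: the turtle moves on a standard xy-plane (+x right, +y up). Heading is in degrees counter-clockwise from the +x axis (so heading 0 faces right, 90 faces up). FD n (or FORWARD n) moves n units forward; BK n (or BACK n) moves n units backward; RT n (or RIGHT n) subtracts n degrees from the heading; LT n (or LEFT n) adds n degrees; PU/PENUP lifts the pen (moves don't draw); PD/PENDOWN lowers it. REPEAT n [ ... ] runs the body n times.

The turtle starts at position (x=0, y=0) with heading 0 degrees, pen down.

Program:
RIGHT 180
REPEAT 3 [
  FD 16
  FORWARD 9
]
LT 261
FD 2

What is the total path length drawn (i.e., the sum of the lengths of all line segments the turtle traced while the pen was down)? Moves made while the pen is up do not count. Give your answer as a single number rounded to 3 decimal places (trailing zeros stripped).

Executing turtle program step by step:
Start: pos=(0,0), heading=0, pen down
RT 180: heading 0 -> 180
REPEAT 3 [
  -- iteration 1/3 --
  FD 16: (0,0) -> (-16,0) [heading=180, draw]
  FD 9: (-16,0) -> (-25,0) [heading=180, draw]
  -- iteration 2/3 --
  FD 16: (-25,0) -> (-41,0) [heading=180, draw]
  FD 9: (-41,0) -> (-50,0) [heading=180, draw]
  -- iteration 3/3 --
  FD 16: (-50,0) -> (-66,0) [heading=180, draw]
  FD 9: (-66,0) -> (-75,0) [heading=180, draw]
]
LT 261: heading 180 -> 81
FD 2: (-75,0) -> (-74.687,1.975) [heading=81, draw]
Final: pos=(-74.687,1.975), heading=81, 7 segment(s) drawn

Segment lengths:
  seg 1: (0,0) -> (-16,0), length = 16
  seg 2: (-16,0) -> (-25,0), length = 9
  seg 3: (-25,0) -> (-41,0), length = 16
  seg 4: (-41,0) -> (-50,0), length = 9
  seg 5: (-50,0) -> (-66,0), length = 16
  seg 6: (-66,0) -> (-75,0), length = 9
  seg 7: (-75,0) -> (-74.687,1.975), length = 2
Total = 77

Answer: 77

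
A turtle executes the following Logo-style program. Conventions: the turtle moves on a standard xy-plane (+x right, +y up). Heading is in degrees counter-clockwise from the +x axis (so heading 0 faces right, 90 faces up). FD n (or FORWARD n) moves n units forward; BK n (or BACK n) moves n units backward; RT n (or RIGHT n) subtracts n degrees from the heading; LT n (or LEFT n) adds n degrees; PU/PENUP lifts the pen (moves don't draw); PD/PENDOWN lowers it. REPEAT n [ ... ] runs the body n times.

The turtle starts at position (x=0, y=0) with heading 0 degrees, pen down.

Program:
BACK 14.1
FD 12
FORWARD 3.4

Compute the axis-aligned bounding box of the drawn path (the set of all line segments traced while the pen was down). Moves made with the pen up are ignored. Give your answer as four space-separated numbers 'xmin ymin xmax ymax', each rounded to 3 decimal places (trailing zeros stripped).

Answer: -14.1 0 1.3 0

Derivation:
Executing turtle program step by step:
Start: pos=(0,0), heading=0, pen down
BK 14.1: (0,0) -> (-14.1,0) [heading=0, draw]
FD 12: (-14.1,0) -> (-2.1,0) [heading=0, draw]
FD 3.4: (-2.1,0) -> (1.3,0) [heading=0, draw]
Final: pos=(1.3,0), heading=0, 3 segment(s) drawn

Segment endpoints: x in {-14.1, -2.1, 0, 1.3}, y in {0}
xmin=-14.1, ymin=0, xmax=1.3, ymax=0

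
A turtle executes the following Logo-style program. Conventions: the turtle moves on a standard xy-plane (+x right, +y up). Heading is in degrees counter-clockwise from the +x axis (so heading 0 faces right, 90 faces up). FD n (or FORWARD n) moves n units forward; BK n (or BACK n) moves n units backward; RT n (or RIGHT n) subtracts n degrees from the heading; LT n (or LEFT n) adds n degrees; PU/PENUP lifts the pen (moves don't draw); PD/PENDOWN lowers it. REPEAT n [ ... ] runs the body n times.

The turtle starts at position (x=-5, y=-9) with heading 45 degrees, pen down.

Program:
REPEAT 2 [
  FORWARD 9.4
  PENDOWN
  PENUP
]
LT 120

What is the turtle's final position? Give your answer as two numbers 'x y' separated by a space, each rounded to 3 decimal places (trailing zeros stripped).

Answer: 8.294 4.294

Derivation:
Executing turtle program step by step:
Start: pos=(-5,-9), heading=45, pen down
REPEAT 2 [
  -- iteration 1/2 --
  FD 9.4: (-5,-9) -> (1.647,-2.353) [heading=45, draw]
  PD: pen down
  PU: pen up
  -- iteration 2/2 --
  FD 9.4: (1.647,-2.353) -> (8.294,4.294) [heading=45, move]
  PD: pen down
  PU: pen up
]
LT 120: heading 45 -> 165
Final: pos=(8.294,4.294), heading=165, 1 segment(s) drawn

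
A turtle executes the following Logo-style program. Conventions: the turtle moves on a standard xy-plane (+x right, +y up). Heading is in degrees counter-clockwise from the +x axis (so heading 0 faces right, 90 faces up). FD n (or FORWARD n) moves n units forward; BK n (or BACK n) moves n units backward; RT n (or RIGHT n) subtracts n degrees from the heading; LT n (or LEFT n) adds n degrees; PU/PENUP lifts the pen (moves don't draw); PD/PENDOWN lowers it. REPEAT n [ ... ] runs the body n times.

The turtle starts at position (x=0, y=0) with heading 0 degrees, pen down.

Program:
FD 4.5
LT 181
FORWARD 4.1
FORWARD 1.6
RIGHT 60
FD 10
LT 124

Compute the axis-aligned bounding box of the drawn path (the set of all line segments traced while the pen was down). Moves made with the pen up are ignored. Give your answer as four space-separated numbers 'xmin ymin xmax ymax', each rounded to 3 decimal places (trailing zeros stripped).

Answer: -6.35 -0.099 4.5 8.472

Derivation:
Executing turtle program step by step:
Start: pos=(0,0), heading=0, pen down
FD 4.5: (0,0) -> (4.5,0) [heading=0, draw]
LT 181: heading 0 -> 181
FD 4.1: (4.5,0) -> (0.401,-0.072) [heading=181, draw]
FD 1.6: (0.401,-0.072) -> (-1.199,-0.099) [heading=181, draw]
RT 60: heading 181 -> 121
FD 10: (-1.199,-0.099) -> (-6.35,8.472) [heading=121, draw]
LT 124: heading 121 -> 245
Final: pos=(-6.35,8.472), heading=245, 4 segment(s) drawn

Segment endpoints: x in {-6.35, -1.199, 0, 0.401, 4.5}, y in {-0.099, -0.072, 0, 8.472}
xmin=-6.35, ymin=-0.099, xmax=4.5, ymax=8.472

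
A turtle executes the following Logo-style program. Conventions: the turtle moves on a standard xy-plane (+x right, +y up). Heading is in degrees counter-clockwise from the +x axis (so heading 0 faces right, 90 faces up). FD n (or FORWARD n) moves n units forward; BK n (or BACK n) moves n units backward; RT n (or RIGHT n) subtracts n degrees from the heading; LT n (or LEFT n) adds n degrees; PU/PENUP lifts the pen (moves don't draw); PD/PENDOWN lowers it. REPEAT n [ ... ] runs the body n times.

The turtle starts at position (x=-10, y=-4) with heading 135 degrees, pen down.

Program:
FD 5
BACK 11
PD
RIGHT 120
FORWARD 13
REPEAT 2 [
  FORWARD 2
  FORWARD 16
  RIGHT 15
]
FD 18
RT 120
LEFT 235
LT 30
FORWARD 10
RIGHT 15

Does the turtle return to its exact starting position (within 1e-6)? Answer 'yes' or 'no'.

Answer: no

Derivation:
Executing turtle program step by step:
Start: pos=(-10,-4), heading=135, pen down
FD 5: (-10,-4) -> (-13.536,-0.464) [heading=135, draw]
BK 11: (-13.536,-0.464) -> (-5.757,-8.243) [heading=135, draw]
PD: pen down
RT 120: heading 135 -> 15
FD 13: (-5.757,-8.243) -> (6.8,-4.878) [heading=15, draw]
REPEAT 2 [
  -- iteration 1/2 --
  FD 2: (6.8,-4.878) -> (8.732,-4.36) [heading=15, draw]
  FD 16: (8.732,-4.36) -> (24.186,-0.219) [heading=15, draw]
  RT 15: heading 15 -> 0
  -- iteration 2/2 --
  FD 2: (24.186,-0.219) -> (26.186,-0.219) [heading=0, draw]
  FD 16: (26.186,-0.219) -> (42.186,-0.219) [heading=0, draw]
  RT 15: heading 0 -> 345
]
FD 18: (42.186,-0.219) -> (59.573,-4.878) [heading=345, draw]
RT 120: heading 345 -> 225
LT 235: heading 225 -> 100
LT 30: heading 100 -> 130
FD 10: (59.573,-4.878) -> (53.145,2.782) [heading=130, draw]
RT 15: heading 130 -> 115
Final: pos=(53.145,2.782), heading=115, 9 segment(s) drawn

Start position: (-10, -4)
Final position: (53.145, 2.782)
Distance = 63.508; >= 1e-6 -> NOT closed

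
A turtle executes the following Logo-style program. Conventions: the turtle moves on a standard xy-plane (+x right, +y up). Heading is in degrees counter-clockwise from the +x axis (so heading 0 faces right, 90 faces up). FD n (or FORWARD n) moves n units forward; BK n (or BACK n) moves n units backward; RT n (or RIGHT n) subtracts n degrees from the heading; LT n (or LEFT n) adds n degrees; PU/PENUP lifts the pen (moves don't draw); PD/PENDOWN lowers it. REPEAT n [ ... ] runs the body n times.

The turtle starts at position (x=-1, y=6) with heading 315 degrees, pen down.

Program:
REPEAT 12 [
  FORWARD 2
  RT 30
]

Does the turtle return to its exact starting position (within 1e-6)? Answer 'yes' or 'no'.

Executing turtle program step by step:
Start: pos=(-1,6), heading=315, pen down
REPEAT 12 [
  -- iteration 1/12 --
  FD 2: (-1,6) -> (0.414,4.586) [heading=315, draw]
  RT 30: heading 315 -> 285
  -- iteration 2/12 --
  FD 2: (0.414,4.586) -> (0.932,2.654) [heading=285, draw]
  RT 30: heading 285 -> 255
  -- iteration 3/12 --
  FD 2: (0.932,2.654) -> (0.414,0.722) [heading=255, draw]
  RT 30: heading 255 -> 225
  -- iteration 4/12 --
  FD 2: (0.414,0.722) -> (-1,-0.692) [heading=225, draw]
  RT 30: heading 225 -> 195
  -- iteration 5/12 --
  FD 2: (-1,-0.692) -> (-2.932,-1.21) [heading=195, draw]
  RT 30: heading 195 -> 165
  -- iteration 6/12 --
  FD 2: (-2.932,-1.21) -> (-4.864,-0.692) [heading=165, draw]
  RT 30: heading 165 -> 135
  -- iteration 7/12 --
  FD 2: (-4.864,-0.692) -> (-6.278,0.722) [heading=135, draw]
  RT 30: heading 135 -> 105
  -- iteration 8/12 --
  FD 2: (-6.278,0.722) -> (-6.796,2.654) [heading=105, draw]
  RT 30: heading 105 -> 75
  -- iteration 9/12 --
  FD 2: (-6.796,2.654) -> (-6.278,4.586) [heading=75, draw]
  RT 30: heading 75 -> 45
  -- iteration 10/12 --
  FD 2: (-6.278,4.586) -> (-4.864,6) [heading=45, draw]
  RT 30: heading 45 -> 15
  -- iteration 11/12 --
  FD 2: (-4.864,6) -> (-2.932,6.518) [heading=15, draw]
  RT 30: heading 15 -> 345
  -- iteration 12/12 --
  FD 2: (-2.932,6.518) -> (-1,6) [heading=345, draw]
  RT 30: heading 345 -> 315
]
Final: pos=(-1,6), heading=315, 12 segment(s) drawn

Start position: (-1, 6)
Final position: (-1, 6)
Distance = 0; < 1e-6 -> CLOSED

Answer: yes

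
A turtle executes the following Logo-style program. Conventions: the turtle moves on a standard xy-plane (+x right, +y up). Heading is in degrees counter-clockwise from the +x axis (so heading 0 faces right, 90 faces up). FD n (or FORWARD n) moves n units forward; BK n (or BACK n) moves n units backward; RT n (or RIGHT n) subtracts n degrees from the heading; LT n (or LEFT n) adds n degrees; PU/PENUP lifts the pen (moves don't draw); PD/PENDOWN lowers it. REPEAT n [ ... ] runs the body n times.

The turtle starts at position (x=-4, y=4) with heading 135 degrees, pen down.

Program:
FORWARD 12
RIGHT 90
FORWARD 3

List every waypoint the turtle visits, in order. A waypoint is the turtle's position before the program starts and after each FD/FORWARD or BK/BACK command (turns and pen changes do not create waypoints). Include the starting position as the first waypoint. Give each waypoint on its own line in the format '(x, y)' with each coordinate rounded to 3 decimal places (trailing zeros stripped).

Executing turtle program step by step:
Start: pos=(-4,4), heading=135, pen down
FD 12: (-4,4) -> (-12.485,12.485) [heading=135, draw]
RT 90: heading 135 -> 45
FD 3: (-12.485,12.485) -> (-10.364,14.607) [heading=45, draw]
Final: pos=(-10.364,14.607), heading=45, 2 segment(s) drawn
Waypoints (3 total):
(-4, 4)
(-12.485, 12.485)
(-10.364, 14.607)

Answer: (-4, 4)
(-12.485, 12.485)
(-10.364, 14.607)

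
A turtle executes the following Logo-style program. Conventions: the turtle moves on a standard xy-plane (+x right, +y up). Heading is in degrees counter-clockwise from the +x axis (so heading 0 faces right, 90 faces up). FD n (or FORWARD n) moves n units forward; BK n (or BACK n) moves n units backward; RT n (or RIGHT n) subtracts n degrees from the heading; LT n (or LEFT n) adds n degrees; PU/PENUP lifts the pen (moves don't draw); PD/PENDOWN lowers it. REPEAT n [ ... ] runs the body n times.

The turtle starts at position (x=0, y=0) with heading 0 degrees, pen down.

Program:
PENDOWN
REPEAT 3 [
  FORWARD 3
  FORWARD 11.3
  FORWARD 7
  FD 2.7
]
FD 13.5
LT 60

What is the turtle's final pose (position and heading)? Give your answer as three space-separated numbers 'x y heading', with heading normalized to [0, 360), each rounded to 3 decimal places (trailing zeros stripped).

Answer: 85.5 0 60

Derivation:
Executing turtle program step by step:
Start: pos=(0,0), heading=0, pen down
PD: pen down
REPEAT 3 [
  -- iteration 1/3 --
  FD 3: (0,0) -> (3,0) [heading=0, draw]
  FD 11.3: (3,0) -> (14.3,0) [heading=0, draw]
  FD 7: (14.3,0) -> (21.3,0) [heading=0, draw]
  FD 2.7: (21.3,0) -> (24,0) [heading=0, draw]
  -- iteration 2/3 --
  FD 3: (24,0) -> (27,0) [heading=0, draw]
  FD 11.3: (27,0) -> (38.3,0) [heading=0, draw]
  FD 7: (38.3,0) -> (45.3,0) [heading=0, draw]
  FD 2.7: (45.3,0) -> (48,0) [heading=0, draw]
  -- iteration 3/3 --
  FD 3: (48,0) -> (51,0) [heading=0, draw]
  FD 11.3: (51,0) -> (62.3,0) [heading=0, draw]
  FD 7: (62.3,0) -> (69.3,0) [heading=0, draw]
  FD 2.7: (69.3,0) -> (72,0) [heading=0, draw]
]
FD 13.5: (72,0) -> (85.5,0) [heading=0, draw]
LT 60: heading 0 -> 60
Final: pos=(85.5,0), heading=60, 13 segment(s) drawn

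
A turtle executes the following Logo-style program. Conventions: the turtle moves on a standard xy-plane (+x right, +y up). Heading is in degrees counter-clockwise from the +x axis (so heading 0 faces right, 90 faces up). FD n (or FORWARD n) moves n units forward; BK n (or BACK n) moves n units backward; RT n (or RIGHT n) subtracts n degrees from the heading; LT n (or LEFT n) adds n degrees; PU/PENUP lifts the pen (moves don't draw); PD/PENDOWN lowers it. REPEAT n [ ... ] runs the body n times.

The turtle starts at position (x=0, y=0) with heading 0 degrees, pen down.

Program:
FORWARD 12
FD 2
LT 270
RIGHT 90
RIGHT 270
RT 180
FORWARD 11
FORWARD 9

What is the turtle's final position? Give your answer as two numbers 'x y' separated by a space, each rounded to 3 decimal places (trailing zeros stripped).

Executing turtle program step by step:
Start: pos=(0,0), heading=0, pen down
FD 12: (0,0) -> (12,0) [heading=0, draw]
FD 2: (12,0) -> (14,0) [heading=0, draw]
LT 270: heading 0 -> 270
RT 90: heading 270 -> 180
RT 270: heading 180 -> 270
RT 180: heading 270 -> 90
FD 11: (14,0) -> (14,11) [heading=90, draw]
FD 9: (14,11) -> (14,20) [heading=90, draw]
Final: pos=(14,20), heading=90, 4 segment(s) drawn

Answer: 14 20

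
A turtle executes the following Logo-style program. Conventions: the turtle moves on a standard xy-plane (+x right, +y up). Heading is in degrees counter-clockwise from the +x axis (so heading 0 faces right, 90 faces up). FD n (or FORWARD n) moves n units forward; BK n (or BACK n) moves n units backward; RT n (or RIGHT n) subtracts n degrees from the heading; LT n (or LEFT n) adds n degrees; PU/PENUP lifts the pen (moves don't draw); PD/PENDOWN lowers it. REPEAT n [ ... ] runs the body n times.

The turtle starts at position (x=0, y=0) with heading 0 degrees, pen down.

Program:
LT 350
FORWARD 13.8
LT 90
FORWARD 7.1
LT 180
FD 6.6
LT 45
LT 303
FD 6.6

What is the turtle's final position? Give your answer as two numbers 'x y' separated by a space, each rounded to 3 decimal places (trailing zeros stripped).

Answer: 11.205 -8.023

Derivation:
Executing turtle program step by step:
Start: pos=(0,0), heading=0, pen down
LT 350: heading 0 -> 350
FD 13.8: (0,0) -> (13.59,-2.396) [heading=350, draw]
LT 90: heading 350 -> 80
FD 7.1: (13.59,-2.396) -> (14.823,4.596) [heading=80, draw]
LT 180: heading 80 -> 260
FD 6.6: (14.823,4.596) -> (13.677,-1.904) [heading=260, draw]
LT 45: heading 260 -> 305
LT 303: heading 305 -> 248
FD 6.6: (13.677,-1.904) -> (11.205,-8.023) [heading=248, draw]
Final: pos=(11.205,-8.023), heading=248, 4 segment(s) drawn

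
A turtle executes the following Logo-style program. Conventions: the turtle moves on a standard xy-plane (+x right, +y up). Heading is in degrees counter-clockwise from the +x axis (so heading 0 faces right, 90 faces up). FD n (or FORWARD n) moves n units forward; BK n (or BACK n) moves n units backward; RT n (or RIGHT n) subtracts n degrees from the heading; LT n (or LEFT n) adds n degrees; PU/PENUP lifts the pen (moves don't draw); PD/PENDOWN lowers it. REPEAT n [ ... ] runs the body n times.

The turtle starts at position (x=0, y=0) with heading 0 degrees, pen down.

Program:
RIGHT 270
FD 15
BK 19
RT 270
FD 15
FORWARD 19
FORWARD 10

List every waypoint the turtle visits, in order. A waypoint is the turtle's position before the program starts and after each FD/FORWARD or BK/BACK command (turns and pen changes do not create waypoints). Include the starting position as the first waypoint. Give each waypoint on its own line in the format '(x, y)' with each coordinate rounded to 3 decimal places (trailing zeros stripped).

Executing turtle program step by step:
Start: pos=(0,0), heading=0, pen down
RT 270: heading 0 -> 90
FD 15: (0,0) -> (0,15) [heading=90, draw]
BK 19: (0,15) -> (0,-4) [heading=90, draw]
RT 270: heading 90 -> 180
FD 15: (0,-4) -> (-15,-4) [heading=180, draw]
FD 19: (-15,-4) -> (-34,-4) [heading=180, draw]
FD 10: (-34,-4) -> (-44,-4) [heading=180, draw]
Final: pos=(-44,-4), heading=180, 5 segment(s) drawn
Waypoints (6 total):
(0, 0)
(0, 15)
(0, -4)
(-15, -4)
(-34, -4)
(-44, -4)

Answer: (0, 0)
(0, 15)
(0, -4)
(-15, -4)
(-34, -4)
(-44, -4)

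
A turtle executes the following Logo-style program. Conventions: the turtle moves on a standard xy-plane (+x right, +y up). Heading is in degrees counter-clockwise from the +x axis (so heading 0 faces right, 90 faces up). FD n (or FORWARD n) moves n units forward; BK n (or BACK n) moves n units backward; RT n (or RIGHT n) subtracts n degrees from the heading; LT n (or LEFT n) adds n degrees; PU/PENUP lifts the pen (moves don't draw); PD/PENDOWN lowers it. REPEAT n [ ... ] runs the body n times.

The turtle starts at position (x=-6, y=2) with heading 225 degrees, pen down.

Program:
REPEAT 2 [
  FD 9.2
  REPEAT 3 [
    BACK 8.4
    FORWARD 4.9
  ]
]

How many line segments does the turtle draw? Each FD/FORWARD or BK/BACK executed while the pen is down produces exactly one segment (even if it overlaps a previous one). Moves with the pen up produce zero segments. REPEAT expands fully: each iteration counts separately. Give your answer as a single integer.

Answer: 14

Derivation:
Executing turtle program step by step:
Start: pos=(-6,2), heading=225, pen down
REPEAT 2 [
  -- iteration 1/2 --
  FD 9.2: (-6,2) -> (-12.505,-4.505) [heading=225, draw]
  REPEAT 3 [
    -- iteration 1/3 --
    BK 8.4: (-12.505,-4.505) -> (-6.566,1.434) [heading=225, draw]
    FD 4.9: (-6.566,1.434) -> (-10.031,-2.031) [heading=225, draw]
    -- iteration 2/3 --
    BK 8.4: (-10.031,-2.031) -> (-4.091,3.909) [heading=225, draw]
    FD 4.9: (-4.091,3.909) -> (-7.556,0.444) [heading=225, draw]
    -- iteration 3/3 --
    BK 8.4: (-7.556,0.444) -> (-1.616,6.384) [heading=225, draw]
    FD 4.9: (-1.616,6.384) -> (-5.081,2.919) [heading=225, draw]
  ]
  -- iteration 2/2 --
  FD 9.2: (-5.081,2.919) -> (-11.586,-3.586) [heading=225, draw]
  REPEAT 3 [
    -- iteration 1/3 --
    BK 8.4: (-11.586,-3.586) -> (-5.646,2.354) [heading=225, draw]
    FD 4.9: (-5.646,2.354) -> (-9.111,-1.111) [heading=225, draw]
    -- iteration 2/3 --
    BK 8.4: (-9.111,-1.111) -> (-3.172,4.828) [heading=225, draw]
    FD 4.9: (-3.172,4.828) -> (-6.636,1.364) [heading=225, draw]
    -- iteration 3/3 --
    BK 8.4: (-6.636,1.364) -> (-0.697,7.303) [heading=225, draw]
    FD 4.9: (-0.697,7.303) -> (-4.162,3.838) [heading=225, draw]
  ]
]
Final: pos=(-4.162,3.838), heading=225, 14 segment(s) drawn
Segments drawn: 14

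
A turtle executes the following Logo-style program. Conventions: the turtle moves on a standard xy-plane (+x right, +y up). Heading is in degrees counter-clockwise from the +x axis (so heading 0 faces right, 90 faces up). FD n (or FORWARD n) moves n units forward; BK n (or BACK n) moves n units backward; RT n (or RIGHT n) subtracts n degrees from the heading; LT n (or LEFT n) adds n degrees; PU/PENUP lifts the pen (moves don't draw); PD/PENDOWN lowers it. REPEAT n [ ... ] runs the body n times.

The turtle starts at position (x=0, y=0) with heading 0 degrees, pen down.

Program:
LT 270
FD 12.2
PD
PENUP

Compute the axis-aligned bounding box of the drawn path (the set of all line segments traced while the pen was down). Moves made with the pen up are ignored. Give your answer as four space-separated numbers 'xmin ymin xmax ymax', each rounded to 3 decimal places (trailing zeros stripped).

Answer: 0 -12.2 0 0

Derivation:
Executing turtle program step by step:
Start: pos=(0,0), heading=0, pen down
LT 270: heading 0 -> 270
FD 12.2: (0,0) -> (0,-12.2) [heading=270, draw]
PD: pen down
PU: pen up
Final: pos=(0,-12.2), heading=270, 1 segment(s) drawn

Segment endpoints: x in {0, 0}, y in {-12.2, 0}
xmin=0, ymin=-12.2, xmax=0, ymax=0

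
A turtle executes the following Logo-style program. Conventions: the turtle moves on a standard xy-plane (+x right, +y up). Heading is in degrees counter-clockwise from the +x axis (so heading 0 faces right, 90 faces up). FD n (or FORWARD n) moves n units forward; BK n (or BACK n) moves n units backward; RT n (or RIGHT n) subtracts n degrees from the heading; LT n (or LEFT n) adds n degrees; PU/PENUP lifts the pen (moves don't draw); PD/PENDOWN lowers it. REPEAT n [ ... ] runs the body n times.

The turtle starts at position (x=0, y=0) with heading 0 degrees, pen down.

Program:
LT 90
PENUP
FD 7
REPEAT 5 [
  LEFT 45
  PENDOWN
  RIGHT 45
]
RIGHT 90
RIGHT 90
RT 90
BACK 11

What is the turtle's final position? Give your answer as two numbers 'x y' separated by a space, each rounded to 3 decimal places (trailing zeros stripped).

Executing turtle program step by step:
Start: pos=(0,0), heading=0, pen down
LT 90: heading 0 -> 90
PU: pen up
FD 7: (0,0) -> (0,7) [heading=90, move]
REPEAT 5 [
  -- iteration 1/5 --
  LT 45: heading 90 -> 135
  PD: pen down
  RT 45: heading 135 -> 90
  -- iteration 2/5 --
  LT 45: heading 90 -> 135
  PD: pen down
  RT 45: heading 135 -> 90
  -- iteration 3/5 --
  LT 45: heading 90 -> 135
  PD: pen down
  RT 45: heading 135 -> 90
  -- iteration 4/5 --
  LT 45: heading 90 -> 135
  PD: pen down
  RT 45: heading 135 -> 90
  -- iteration 5/5 --
  LT 45: heading 90 -> 135
  PD: pen down
  RT 45: heading 135 -> 90
]
RT 90: heading 90 -> 0
RT 90: heading 0 -> 270
RT 90: heading 270 -> 180
BK 11: (0,7) -> (11,7) [heading=180, draw]
Final: pos=(11,7), heading=180, 1 segment(s) drawn

Answer: 11 7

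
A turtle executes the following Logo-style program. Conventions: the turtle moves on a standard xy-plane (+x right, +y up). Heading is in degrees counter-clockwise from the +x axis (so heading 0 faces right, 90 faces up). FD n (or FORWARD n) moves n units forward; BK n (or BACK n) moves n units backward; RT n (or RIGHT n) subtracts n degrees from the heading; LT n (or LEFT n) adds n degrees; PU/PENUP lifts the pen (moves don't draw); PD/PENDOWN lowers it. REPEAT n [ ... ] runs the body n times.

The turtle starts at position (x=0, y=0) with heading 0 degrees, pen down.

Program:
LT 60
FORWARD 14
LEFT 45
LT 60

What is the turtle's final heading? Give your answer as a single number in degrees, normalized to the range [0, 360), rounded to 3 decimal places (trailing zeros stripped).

Answer: 165

Derivation:
Executing turtle program step by step:
Start: pos=(0,0), heading=0, pen down
LT 60: heading 0 -> 60
FD 14: (0,0) -> (7,12.124) [heading=60, draw]
LT 45: heading 60 -> 105
LT 60: heading 105 -> 165
Final: pos=(7,12.124), heading=165, 1 segment(s) drawn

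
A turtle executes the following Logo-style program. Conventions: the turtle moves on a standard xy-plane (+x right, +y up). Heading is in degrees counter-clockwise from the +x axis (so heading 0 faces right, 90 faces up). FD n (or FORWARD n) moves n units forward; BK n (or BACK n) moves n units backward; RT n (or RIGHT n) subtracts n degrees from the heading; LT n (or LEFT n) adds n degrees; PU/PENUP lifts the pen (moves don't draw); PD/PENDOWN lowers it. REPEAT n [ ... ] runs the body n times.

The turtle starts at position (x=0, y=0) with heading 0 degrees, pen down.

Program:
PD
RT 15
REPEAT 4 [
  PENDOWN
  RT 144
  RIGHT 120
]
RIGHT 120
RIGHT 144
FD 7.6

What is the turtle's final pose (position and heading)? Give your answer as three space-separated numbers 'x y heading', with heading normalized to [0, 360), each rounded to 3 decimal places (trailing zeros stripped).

Executing turtle program step by step:
Start: pos=(0,0), heading=0, pen down
PD: pen down
RT 15: heading 0 -> 345
REPEAT 4 [
  -- iteration 1/4 --
  PD: pen down
  RT 144: heading 345 -> 201
  RT 120: heading 201 -> 81
  -- iteration 2/4 --
  PD: pen down
  RT 144: heading 81 -> 297
  RT 120: heading 297 -> 177
  -- iteration 3/4 --
  PD: pen down
  RT 144: heading 177 -> 33
  RT 120: heading 33 -> 273
  -- iteration 4/4 --
  PD: pen down
  RT 144: heading 273 -> 129
  RT 120: heading 129 -> 9
]
RT 120: heading 9 -> 249
RT 144: heading 249 -> 105
FD 7.6: (0,0) -> (-1.967,7.341) [heading=105, draw]
Final: pos=(-1.967,7.341), heading=105, 1 segment(s) drawn

Answer: -1.967 7.341 105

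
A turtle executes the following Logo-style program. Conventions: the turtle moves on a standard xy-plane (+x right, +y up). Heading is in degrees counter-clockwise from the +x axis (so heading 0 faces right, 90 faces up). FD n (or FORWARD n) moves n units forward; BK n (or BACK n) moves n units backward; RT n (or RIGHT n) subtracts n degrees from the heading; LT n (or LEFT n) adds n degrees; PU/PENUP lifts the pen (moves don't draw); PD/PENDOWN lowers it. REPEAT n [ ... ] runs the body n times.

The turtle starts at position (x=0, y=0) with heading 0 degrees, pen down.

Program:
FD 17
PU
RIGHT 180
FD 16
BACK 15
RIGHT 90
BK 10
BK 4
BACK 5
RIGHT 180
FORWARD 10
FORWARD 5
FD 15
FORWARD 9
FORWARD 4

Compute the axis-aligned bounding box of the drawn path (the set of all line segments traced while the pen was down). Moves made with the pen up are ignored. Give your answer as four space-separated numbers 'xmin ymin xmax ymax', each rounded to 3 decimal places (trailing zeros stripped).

Executing turtle program step by step:
Start: pos=(0,0), heading=0, pen down
FD 17: (0,0) -> (17,0) [heading=0, draw]
PU: pen up
RT 180: heading 0 -> 180
FD 16: (17,0) -> (1,0) [heading=180, move]
BK 15: (1,0) -> (16,0) [heading=180, move]
RT 90: heading 180 -> 90
BK 10: (16,0) -> (16,-10) [heading=90, move]
BK 4: (16,-10) -> (16,-14) [heading=90, move]
BK 5: (16,-14) -> (16,-19) [heading=90, move]
RT 180: heading 90 -> 270
FD 10: (16,-19) -> (16,-29) [heading=270, move]
FD 5: (16,-29) -> (16,-34) [heading=270, move]
FD 15: (16,-34) -> (16,-49) [heading=270, move]
FD 9: (16,-49) -> (16,-58) [heading=270, move]
FD 4: (16,-58) -> (16,-62) [heading=270, move]
Final: pos=(16,-62), heading=270, 1 segment(s) drawn

Segment endpoints: x in {0, 17}, y in {0}
xmin=0, ymin=0, xmax=17, ymax=0

Answer: 0 0 17 0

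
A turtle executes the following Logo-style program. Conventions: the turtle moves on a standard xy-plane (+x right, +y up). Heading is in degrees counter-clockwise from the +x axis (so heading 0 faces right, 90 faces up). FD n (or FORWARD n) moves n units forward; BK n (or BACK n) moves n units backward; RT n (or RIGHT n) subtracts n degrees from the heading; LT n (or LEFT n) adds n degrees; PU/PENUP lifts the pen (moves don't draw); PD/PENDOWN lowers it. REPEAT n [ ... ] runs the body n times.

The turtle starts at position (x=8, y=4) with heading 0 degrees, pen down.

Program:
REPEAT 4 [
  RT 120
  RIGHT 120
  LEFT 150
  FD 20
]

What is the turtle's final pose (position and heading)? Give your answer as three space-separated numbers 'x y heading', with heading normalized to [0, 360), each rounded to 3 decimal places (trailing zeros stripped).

Answer: 8 4 0

Derivation:
Executing turtle program step by step:
Start: pos=(8,4), heading=0, pen down
REPEAT 4 [
  -- iteration 1/4 --
  RT 120: heading 0 -> 240
  RT 120: heading 240 -> 120
  LT 150: heading 120 -> 270
  FD 20: (8,4) -> (8,-16) [heading=270, draw]
  -- iteration 2/4 --
  RT 120: heading 270 -> 150
  RT 120: heading 150 -> 30
  LT 150: heading 30 -> 180
  FD 20: (8,-16) -> (-12,-16) [heading=180, draw]
  -- iteration 3/4 --
  RT 120: heading 180 -> 60
  RT 120: heading 60 -> 300
  LT 150: heading 300 -> 90
  FD 20: (-12,-16) -> (-12,4) [heading=90, draw]
  -- iteration 4/4 --
  RT 120: heading 90 -> 330
  RT 120: heading 330 -> 210
  LT 150: heading 210 -> 0
  FD 20: (-12,4) -> (8,4) [heading=0, draw]
]
Final: pos=(8,4), heading=0, 4 segment(s) drawn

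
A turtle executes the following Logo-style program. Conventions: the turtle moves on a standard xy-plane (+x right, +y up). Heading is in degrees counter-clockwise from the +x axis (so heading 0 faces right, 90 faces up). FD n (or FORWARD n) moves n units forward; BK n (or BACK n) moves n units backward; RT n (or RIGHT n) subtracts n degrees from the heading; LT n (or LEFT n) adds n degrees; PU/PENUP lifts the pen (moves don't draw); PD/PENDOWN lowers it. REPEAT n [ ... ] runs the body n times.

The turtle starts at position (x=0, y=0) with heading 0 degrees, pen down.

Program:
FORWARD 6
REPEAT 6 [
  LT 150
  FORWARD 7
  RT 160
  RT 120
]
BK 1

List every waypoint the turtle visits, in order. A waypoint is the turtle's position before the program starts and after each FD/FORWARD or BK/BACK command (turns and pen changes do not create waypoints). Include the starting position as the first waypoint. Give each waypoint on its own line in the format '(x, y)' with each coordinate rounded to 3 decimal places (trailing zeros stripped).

Executing turtle program step by step:
Start: pos=(0,0), heading=0, pen down
FD 6: (0,0) -> (6,0) [heading=0, draw]
REPEAT 6 [
  -- iteration 1/6 --
  LT 150: heading 0 -> 150
  FD 7: (6,0) -> (-0.062,3.5) [heading=150, draw]
  RT 160: heading 150 -> 350
  RT 120: heading 350 -> 230
  -- iteration 2/6 --
  LT 150: heading 230 -> 20
  FD 7: (-0.062,3.5) -> (6.516,5.894) [heading=20, draw]
  RT 160: heading 20 -> 220
  RT 120: heading 220 -> 100
  -- iteration 3/6 --
  LT 150: heading 100 -> 250
  FD 7: (6.516,5.894) -> (4.122,-0.684) [heading=250, draw]
  RT 160: heading 250 -> 90
  RT 120: heading 90 -> 330
  -- iteration 4/6 --
  LT 150: heading 330 -> 120
  FD 7: (4.122,-0.684) -> (0.622,5.378) [heading=120, draw]
  RT 160: heading 120 -> 320
  RT 120: heading 320 -> 200
  -- iteration 5/6 --
  LT 150: heading 200 -> 350
  FD 7: (0.622,5.378) -> (7.515,4.163) [heading=350, draw]
  RT 160: heading 350 -> 190
  RT 120: heading 190 -> 70
  -- iteration 6/6 --
  LT 150: heading 70 -> 220
  FD 7: (7.515,4.163) -> (2.153,-0.337) [heading=220, draw]
  RT 160: heading 220 -> 60
  RT 120: heading 60 -> 300
]
BK 1: (2.153,-0.337) -> (1.653,0.529) [heading=300, draw]
Final: pos=(1.653,0.529), heading=300, 8 segment(s) drawn
Waypoints (9 total):
(0, 0)
(6, 0)
(-0.062, 3.5)
(6.516, 5.894)
(4.122, -0.684)
(0.622, 5.378)
(7.515, 4.163)
(2.153, -0.337)
(1.653, 0.529)

Answer: (0, 0)
(6, 0)
(-0.062, 3.5)
(6.516, 5.894)
(4.122, -0.684)
(0.622, 5.378)
(7.515, 4.163)
(2.153, -0.337)
(1.653, 0.529)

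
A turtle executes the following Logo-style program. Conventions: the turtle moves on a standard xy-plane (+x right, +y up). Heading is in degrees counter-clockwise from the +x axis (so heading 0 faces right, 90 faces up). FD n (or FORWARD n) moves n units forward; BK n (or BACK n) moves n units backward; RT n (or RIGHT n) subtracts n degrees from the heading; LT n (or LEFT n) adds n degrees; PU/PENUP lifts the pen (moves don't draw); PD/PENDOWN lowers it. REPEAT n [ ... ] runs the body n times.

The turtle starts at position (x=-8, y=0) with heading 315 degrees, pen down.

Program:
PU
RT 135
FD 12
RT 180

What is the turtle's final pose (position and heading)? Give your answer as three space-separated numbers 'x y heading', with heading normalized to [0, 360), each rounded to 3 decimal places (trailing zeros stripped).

Executing turtle program step by step:
Start: pos=(-8,0), heading=315, pen down
PU: pen up
RT 135: heading 315 -> 180
FD 12: (-8,0) -> (-20,0) [heading=180, move]
RT 180: heading 180 -> 0
Final: pos=(-20,0), heading=0, 0 segment(s) drawn

Answer: -20 0 0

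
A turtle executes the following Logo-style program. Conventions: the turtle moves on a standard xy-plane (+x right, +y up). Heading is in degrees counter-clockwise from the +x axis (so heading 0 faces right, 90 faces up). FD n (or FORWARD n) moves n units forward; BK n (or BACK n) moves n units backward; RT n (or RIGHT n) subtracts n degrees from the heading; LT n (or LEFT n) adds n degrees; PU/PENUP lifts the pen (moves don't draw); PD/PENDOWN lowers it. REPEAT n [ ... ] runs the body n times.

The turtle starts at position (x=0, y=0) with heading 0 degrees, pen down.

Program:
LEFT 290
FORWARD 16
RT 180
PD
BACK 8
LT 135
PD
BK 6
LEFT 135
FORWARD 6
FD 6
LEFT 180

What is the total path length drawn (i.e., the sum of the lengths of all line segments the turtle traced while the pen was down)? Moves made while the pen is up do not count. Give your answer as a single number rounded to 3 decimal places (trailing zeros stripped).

Executing turtle program step by step:
Start: pos=(0,0), heading=0, pen down
LT 290: heading 0 -> 290
FD 16: (0,0) -> (5.472,-15.035) [heading=290, draw]
RT 180: heading 290 -> 110
PD: pen down
BK 8: (5.472,-15.035) -> (8.208,-22.553) [heading=110, draw]
LT 135: heading 110 -> 245
PD: pen down
BK 6: (8.208,-22.553) -> (10.744,-17.115) [heading=245, draw]
LT 135: heading 245 -> 20
FD 6: (10.744,-17.115) -> (16.382,-15.063) [heading=20, draw]
FD 6: (16.382,-15.063) -> (22.021,-13.011) [heading=20, draw]
LT 180: heading 20 -> 200
Final: pos=(22.021,-13.011), heading=200, 5 segment(s) drawn

Segment lengths:
  seg 1: (0,0) -> (5.472,-15.035), length = 16
  seg 2: (5.472,-15.035) -> (8.208,-22.553), length = 8
  seg 3: (8.208,-22.553) -> (10.744,-17.115), length = 6
  seg 4: (10.744,-17.115) -> (16.382,-15.063), length = 6
  seg 5: (16.382,-15.063) -> (22.021,-13.011), length = 6
Total = 42

Answer: 42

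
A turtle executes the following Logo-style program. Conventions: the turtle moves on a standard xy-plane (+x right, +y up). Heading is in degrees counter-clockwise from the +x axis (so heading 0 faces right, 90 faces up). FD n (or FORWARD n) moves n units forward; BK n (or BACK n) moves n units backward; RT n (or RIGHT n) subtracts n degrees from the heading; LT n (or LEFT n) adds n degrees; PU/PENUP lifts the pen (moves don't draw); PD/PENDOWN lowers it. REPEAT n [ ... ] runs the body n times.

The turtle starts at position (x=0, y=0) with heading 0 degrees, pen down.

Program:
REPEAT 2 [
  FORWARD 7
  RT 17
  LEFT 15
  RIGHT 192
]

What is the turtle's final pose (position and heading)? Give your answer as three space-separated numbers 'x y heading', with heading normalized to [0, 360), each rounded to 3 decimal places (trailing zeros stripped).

Executing turtle program step by step:
Start: pos=(0,0), heading=0, pen down
REPEAT 2 [
  -- iteration 1/2 --
  FD 7: (0,0) -> (7,0) [heading=0, draw]
  RT 17: heading 0 -> 343
  LT 15: heading 343 -> 358
  RT 192: heading 358 -> 166
  -- iteration 2/2 --
  FD 7: (7,0) -> (0.208,1.693) [heading=166, draw]
  RT 17: heading 166 -> 149
  LT 15: heading 149 -> 164
  RT 192: heading 164 -> 332
]
Final: pos=(0.208,1.693), heading=332, 2 segment(s) drawn

Answer: 0.208 1.693 332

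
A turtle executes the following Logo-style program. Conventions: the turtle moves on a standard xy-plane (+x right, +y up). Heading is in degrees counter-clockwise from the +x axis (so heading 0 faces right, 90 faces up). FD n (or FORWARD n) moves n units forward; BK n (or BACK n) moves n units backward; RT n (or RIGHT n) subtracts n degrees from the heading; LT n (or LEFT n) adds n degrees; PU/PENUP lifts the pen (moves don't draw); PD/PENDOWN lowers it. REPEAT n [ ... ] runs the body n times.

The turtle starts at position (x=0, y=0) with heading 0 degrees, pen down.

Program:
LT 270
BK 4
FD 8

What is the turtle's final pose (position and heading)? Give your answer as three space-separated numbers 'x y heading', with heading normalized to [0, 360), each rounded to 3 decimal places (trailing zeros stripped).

Answer: 0 -4 270

Derivation:
Executing turtle program step by step:
Start: pos=(0,0), heading=0, pen down
LT 270: heading 0 -> 270
BK 4: (0,0) -> (0,4) [heading=270, draw]
FD 8: (0,4) -> (0,-4) [heading=270, draw]
Final: pos=(0,-4), heading=270, 2 segment(s) drawn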